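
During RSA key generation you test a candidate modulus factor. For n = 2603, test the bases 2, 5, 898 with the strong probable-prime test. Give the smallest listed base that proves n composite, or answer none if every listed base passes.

2

n − 1 = 2602 = 2^1 · 1301, so s = 1 and d = 1301.
Base 2: x_0 = 2^1301 mod 2603 = 2293. x_0 ∉ {1, 2602} and s = 1, so 2 is a Miller–Rabin witness and 2603 is composite.
Base 5: x_0 = 5^1301 mod 2603 = 769. x_0 ∉ {1, 2602} and s = 1, so 5 is a Miller–Rabin witness and 2603 is composite.
Base 898: x_0 = 898^1301 mod 2603 = 2498. x_0 ∉ {1, 2602} and s = 1, so 898 is a Miller–Rabin witness and 2603 is composite.
The smallest witness among the given bases is 2.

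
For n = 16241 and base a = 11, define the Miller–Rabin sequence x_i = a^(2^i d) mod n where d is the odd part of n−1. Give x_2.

n − 1 = 16240 = 2^4 · 1015, so s = 4 and d = 1015.
x_0 = 11^1015 mod 16241 = 16060.
x_1 = 16060^2 mod 16241 = 279.
x_2 = 279^2 mod 16241 = 12877.

12877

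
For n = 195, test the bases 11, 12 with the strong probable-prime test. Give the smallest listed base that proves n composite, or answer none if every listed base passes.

n − 1 = 194 = 2^1 · 97, so s = 1 and d = 97.
Base 11: x_0 = 11^97 mod 195 = 11. x_0 ∉ {1, 194} and s = 1, so 11 is a Miller–Rabin witness and 195 is composite.
Base 12: x_0 = 12^97 mod 195 = 12. x_0 ∉ {1, 194} and s = 1, so 12 is a Miller–Rabin witness and 195 is composite.
The smallest witness among the given bases is 11.

11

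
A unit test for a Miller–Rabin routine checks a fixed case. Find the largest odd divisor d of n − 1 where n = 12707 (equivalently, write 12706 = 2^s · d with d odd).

6353

Halving: 12706 → 6353; 6353 is odd.
So 12706 = 2^1 · 6353.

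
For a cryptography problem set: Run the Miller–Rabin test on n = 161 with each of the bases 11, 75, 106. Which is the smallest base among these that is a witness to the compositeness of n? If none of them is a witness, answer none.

n − 1 = 160 = 2^5 · 5, so s = 5 and d = 5.
Base 11: x_0 = 11^5 mod 161 = 51. x_0 is neither 1 nor 160, so continue squaring. x_1 = 51^2 mod 161 = 25. x_2 = 25^2 mod 161 = 142. x_3 = 142^2 mod 161 = 39. x_4 = 39^2 mod 161 = 72. Reached i = s−1 = 4 without hitting −1: 11 is a Miller–Rabin witness and 161 is composite.
Base 75: x_0 = 75^5 mod 161 = 94. x_0 is neither 1 nor 160, so continue squaring. x_1 = 94^2 mod 161 = 142. x_2 = 142^2 mod 161 = 39. x_3 = 39^2 mod 161 = 72. x_4 = 72^2 mod 161 = 32. Reached i = s−1 = 4 without hitting −1: 75 is a Miller–Rabin witness and 161 is composite.
Base 106: x_0 = 106^5 mod 161 = 15. x_0 is neither 1 nor 160, so continue squaring. x_1 = 15^2 mod 161 = 64. x_2 = 64^2 mod 161 = 71. x_3 = 71^2 mod 161 = 50. x_4 = 50^2 mod 161 = 85. Reached i = s−1 = 4 without hitting −1: 106 is a Miller–Rabin witness and 161 is composite.
The smallest witness among the given bases is 11.

11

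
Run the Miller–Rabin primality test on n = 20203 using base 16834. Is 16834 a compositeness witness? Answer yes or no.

yes

n − 1 = 20202 = 2^1 · 10101, so s = 1 and d = 10101.
x_0 = 16834^10101 mod 20203 = 4388.
x_0 ∉ {1, 20202} and s = 1, so 16834 is a Miller–Rabin witness and 20203 is composite.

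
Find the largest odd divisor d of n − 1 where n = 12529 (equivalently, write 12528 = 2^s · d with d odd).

Halving: 12528 → 6264 → 3132 → 1566 → 783; 783 is odd.
So 12528 = 2^4 · 783.

783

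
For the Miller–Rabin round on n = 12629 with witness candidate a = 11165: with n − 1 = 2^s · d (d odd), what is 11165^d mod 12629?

3034

n − 1 = 12628 = 2^2 · 3157, so s = 2 and d = 3157.
Repeated squaring mod 12629: 11165^1 ≡ 11165, 11165^2 ≡ 8995, 11165^4 ≡ 8651, 11165^8 ≡ 347, 11165^16 ≡ 6748, 11165^32 ≡ 7959, 11165^64 ≡ 11246, 11165^128 ≡ 5710, 11165^256 ≡ 8651, 11165^512 ≡ 347, 11165^1024 ≡ 6748, 11165^2048 ≡ 7959.
3157 = 2048 + 1024 + 64 + 16 + 4 + 1, so 11165^3157 ≡ 7959·6748·11246·6748·8651·11165 ≡ 3034 (mod 12629).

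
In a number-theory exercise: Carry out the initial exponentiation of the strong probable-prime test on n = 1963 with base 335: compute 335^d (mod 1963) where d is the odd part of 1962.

1962

n − 1 = 1962 = 2^1 · 981, so s = 1 and d = 981.
Repeated squaring mod 1963: 335^1 ≡ 335, 335^2 ≡ 334, 335^4 ≡ 1628, 335^8 ≡ 334, 335^16 ≡ 1628, 335^32 ≡ 334, 335^64 ≡ 1628, 335^128 ≡ 334, 335^256 ≡ 1628, 335^512 ≡ 334.
981 = 512 + 256 + 128 + 64 + 16 + 4 + 1, so 335^981 ≡ 334·1628·334·1628·1628·1628·335 ≡ 1962 (mod 1963).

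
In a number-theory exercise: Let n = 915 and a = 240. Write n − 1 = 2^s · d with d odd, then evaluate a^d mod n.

n − 1 = 914 = 2^1 · 457, so s = 1 and d = 457.
By repeated squaring, 240^457 ≡ 330 (mod 915).

330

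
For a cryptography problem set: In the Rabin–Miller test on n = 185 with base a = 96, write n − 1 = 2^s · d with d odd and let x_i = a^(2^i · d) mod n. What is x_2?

71

n − 1 = 184 = 2^3 · 23, so s = 3 and d = 23.
By repeated squaring, 96^23 ≡ 61 (mod 185).
x_0 = 61.
x_1 = 61^2 mod 185 = 21.
x_2 = 21^2 mod 185 = 71.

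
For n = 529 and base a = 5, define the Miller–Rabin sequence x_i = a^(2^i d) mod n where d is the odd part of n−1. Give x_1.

438

n − 1 = 528 = 2^4 · 33, so s = 4 and d = 33.
Repeated squaring mod 529: 5^1 ≡ 5, 5^2 ≡ 25, 5^4 ≡ 96, 5^8 ≡ 223, 5^16 ≡ 3, 5^32 ≡ 9.
33 = 32 + 1, so 5^33 ≡ 9·5 ≡ 45 (mod 529).
x_0 = 45.
x_1 = 45^2 mod 529 = 438.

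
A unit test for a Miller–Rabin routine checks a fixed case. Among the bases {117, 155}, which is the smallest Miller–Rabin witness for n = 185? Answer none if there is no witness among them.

155

n − 1 = 184 = 2^3 · 23, so s = 3 and d = 23.
Base 117: x_0 = 117^23 mod 185 = 68. x_0 is neither 1 nor 184, so continue squaring. x_1 = 68^2 mod 185 = 184. x_1 ≡ −1, so 117 is not a witness.
Base 155: x_0 = 155^23 mod 185 = 120. x_0 is neither 1 nor 184, so continue squaring. x_1 = 120^2 mod 185 = 155. x_2 = 155^2 mod 185 = 160. Reached i = s−1 = 2 without hitting −1: 155 is a Miller–Rabin witness and 185 is composite.
The smallest witness among the given bases is 155.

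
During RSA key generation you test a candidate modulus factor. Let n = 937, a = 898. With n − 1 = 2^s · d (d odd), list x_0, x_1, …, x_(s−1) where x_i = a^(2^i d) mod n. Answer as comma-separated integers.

936, 1, 1

n − 1 = 936 = 2^3 · 117, so s = 3 and d = 117.
x_0 = 898^117 mod 937 = 936.
x_1 = 936^2 mod 937 = 1.
x_2 = 1^2 mod 937 = 1.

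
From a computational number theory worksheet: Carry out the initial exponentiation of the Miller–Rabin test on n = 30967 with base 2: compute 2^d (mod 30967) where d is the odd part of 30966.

17654

n − 1 = 30966 = 2^1 · 15483, so s = 1 and d = 15483.
2^15483 mod 30967 = 17654.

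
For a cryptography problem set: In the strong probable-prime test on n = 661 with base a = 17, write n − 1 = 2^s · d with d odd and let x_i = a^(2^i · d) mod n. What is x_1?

n − 1 = 660 = 2^2 · 165, so s = 2 and d = 165.
Repeated squaring mod 661: 17^1 ≡ 17, 17^2 ≡ 289, 17^4 ≡ 235, 17^8 ≡ 362, 17^16 ≡ 166, 17^32 ≡ 455, 17^64 ≡ 132, 17^128 ≡ 238.
165 = 128 + 32 + 4 + 1, so 17^165 ≡ 238·455·235·17 ≡ 660 (mod 661).
x_0 = 660.
x_1 = 660^2 mod 661 = 1.

1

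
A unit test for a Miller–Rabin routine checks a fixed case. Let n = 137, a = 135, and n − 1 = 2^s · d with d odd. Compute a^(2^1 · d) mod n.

136

n − 1 = 136 = 2^3 · 17, so s = 3 and d = 17.
x_0 = 135^17 mod 137 = 37.
x_1 = 37^2 mod 137 = 136.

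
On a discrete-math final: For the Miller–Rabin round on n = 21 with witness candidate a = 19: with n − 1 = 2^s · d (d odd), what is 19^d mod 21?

n − 1 = 20 = 2^2 · 5, so s = 2 and d = 5.
19^5 mod 21 = 10.

10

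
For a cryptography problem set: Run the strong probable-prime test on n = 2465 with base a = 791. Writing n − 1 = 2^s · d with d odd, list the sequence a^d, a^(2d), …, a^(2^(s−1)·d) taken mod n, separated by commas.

n − 1 = 2464 = 2^5 · 77, so s = 5 and d = 77.
x_0 = 791^77 mod 2465 = 331.
x_1 = 331^2 mod 2465 = 1101.
x_2 = 1101^2 mod 2465 = 1886.
x_3 = 1886^2 mod 2465 = 1.
x_4 = 1^2 mod 2465 = 1.

331, 1101, 1886, 1, 1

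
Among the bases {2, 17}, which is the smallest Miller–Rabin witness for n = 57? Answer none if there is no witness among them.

n − 1 = 56 = 2^3 · 7, so s = 3 and d = 7.
Base 2: x_0 = 2^7 mod 57 = 14. x_0 is neither 1 nor 56, so continue squaring. x_1 = 14^2 mod 57 = 25. x_2 = 25^2 mod 57 = 55. Reached i = s−1 = 2 without hitting −1: 2 is a Miller–Rabin witness and 57 is composite.
Base 17: x_0 = 17^7 mod 57 = 5. x_0 is neither 1 nor 56, so continue squaring. x_1 = 5^2 mod 57 = 25. x_2 = 25^2 mod 57 = 55. Reached i = s−1 = 2 without hitting −1: 17 is a Miller–Rabin witness and 57 is composite.
The smallest witness among the given bases is 2.

2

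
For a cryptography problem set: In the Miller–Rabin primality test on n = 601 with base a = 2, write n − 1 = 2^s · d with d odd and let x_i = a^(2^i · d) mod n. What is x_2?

n − 1 = 600 = 2^3 · 75, so s = 3 and d = 75.
Repeated squaring mod 601: 2^1 ≡ 2, 2^2 ≡ 4, 2^4 ≡ 16, 2^8 ≡ 256, 2^16 ≡ 27, 2^32 ≡ 128, 2^64 ≡ 157.
75 = 64 + 8 + 2 + 1, so 2^75 ≡ 157·256·4·2 ≡ 1 (mod 601).
x_0 = 1.
x_1 = 1^2 mod 601 = 1.
x_2 = 1^2 mod 601 = 1.

1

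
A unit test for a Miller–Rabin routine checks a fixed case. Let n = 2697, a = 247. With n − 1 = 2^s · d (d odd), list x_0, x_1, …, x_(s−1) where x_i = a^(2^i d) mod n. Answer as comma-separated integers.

n − 1 = 2696 = 2^3 · 337, so s = 3 and d = 337.
x_0 = 247^337 mod 2697 = 247.
x_1 = 247^2 mod 2697 = 1675.
x_2 = 1675^2 mod 2697 = 745.

247, 1675, 745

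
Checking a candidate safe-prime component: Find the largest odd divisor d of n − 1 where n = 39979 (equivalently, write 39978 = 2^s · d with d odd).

19989

Halving: 39978 → 19989; 19989 is odd.
So 39978 = 2^1 · 19989.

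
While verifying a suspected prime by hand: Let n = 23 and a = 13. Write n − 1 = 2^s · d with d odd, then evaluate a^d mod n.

1

n − 1 = 22 = 2^1 · 11, so s = 1 and d = 11.
Repeated squaring mod 23: 13^1 ≡ 13, 13^2 ≡ 8, 13^4 ≡ 18, 13^8 ≡ 2.
11 = 8 + 2 + 1, so 13^11 ≡ 2·8·13 ≡ 1 (mod 23).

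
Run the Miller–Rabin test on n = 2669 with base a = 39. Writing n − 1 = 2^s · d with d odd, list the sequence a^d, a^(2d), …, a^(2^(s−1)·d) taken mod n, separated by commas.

n − 1 = 2668 = 2^2 · 667, so s = 2 and d = 667.
x_0 = 39^667 mod 2669 = 674.
x_1 = 674^2 mod 2669 = 546.

674, 546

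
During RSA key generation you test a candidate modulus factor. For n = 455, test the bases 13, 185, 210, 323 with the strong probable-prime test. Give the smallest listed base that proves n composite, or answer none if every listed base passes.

13

n − 1 = 454 = 2^1 · 227, so s = 1 and d = 227.
Base 13: x_0 = 13^227 mod 455 = 377. x_0 ∉ {1, 454} and s = 1, so 13 is a Miller–Rabin witness and 455 is composite.
Base 185: x_0 = 185^227 mod 455 = 425. x_0 ∉ {1, 454} and s = 1, so 185 is a Miller–Rabin witness and 455 is composite.
Base 210: x_0 = 210^227 mod 455 = 280. x_0 ∉ {1, 454} and s = 1, so 210 is a Miller–Rabin witness and 455 is composite.
Base 323: x_0 = 323^227 mod 455 = 162. x_0 ∉ {1, 454} and s = 1, so 323 is a Miller–Rabin witness and 455 is composite.
The smallest witness among the given bases is 13.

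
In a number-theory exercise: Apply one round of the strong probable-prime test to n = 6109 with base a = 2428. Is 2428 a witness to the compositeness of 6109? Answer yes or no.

n − 1 = 6108 = 2^2 · 1527, so s = 2 and d = 1527.
Repeated squaring mod 6109: 2428^1 ≡ 2428, 2428^2 ≡ 6108, 2428^4 ≡ 1, 2428^8 ≡ 1, 2428^16 ≡ 1, 2428^32 ≡ 1, 2428^64 ≡ 1, 2428^128 ≡ 1, 2428^256 ≡ 1, 2428^512 ≡ 1, 2428^1024 ≡ 1.
1527 = 1024 + 256 + 128 + 64 + 32 + 16 + 4 + 2 + 1, so 2428^1527 ≡ 1·1·1·1·1·1·1·6108·2428 ≡ 3681 (mod 6109).
x_0 = 2428^1527 mod 6109 = 3681.
x_0 is neither 1 nor 6108, so continue squaring.
x_1 = 3681^2 mod 6109 = 6108.
x_1 ≡ −1, so 2428 is not a witness.

no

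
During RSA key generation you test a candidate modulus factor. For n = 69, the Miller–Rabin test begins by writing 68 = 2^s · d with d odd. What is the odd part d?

17

Halving: 68 → 34 → 17; 17 is odd.
So 68 = 2^2 · 17.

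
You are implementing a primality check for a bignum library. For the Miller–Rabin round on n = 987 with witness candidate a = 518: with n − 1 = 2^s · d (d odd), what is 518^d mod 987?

n − 1 = 986 = 2^1 · 493, so s = 1 and d = 493.
518^493 mod 987 = 518.

518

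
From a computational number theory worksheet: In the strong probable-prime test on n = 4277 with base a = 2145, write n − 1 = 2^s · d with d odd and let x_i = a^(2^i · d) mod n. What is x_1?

n − 1 = 4276 = 2^2 · 1069, so s = 2 and d = 1069.
x_0 = 2145^1069 mod 4277 = 3237.
x_1 = 3237^2 mod 4277 = 3796.

3796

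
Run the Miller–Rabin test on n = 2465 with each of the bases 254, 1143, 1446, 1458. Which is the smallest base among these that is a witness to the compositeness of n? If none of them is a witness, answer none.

n − 1 = 2464 = 2^5 · 77, so s = 5 and d = 77.
Base 254: x_0 = 254^77 mod 2465 = 2464. x_0 = 2464 ≡ −1, so 254 is not a witness.
Base 1143: x_0 = 1143^77 mod 2465 = 1143. x_0 is neither 1 nor 2464, so continue squaring. x_1 = 1143^2 mod 2465 = 2464. x_1 ≡ −1, so 1143 is not a witness.
Base 1446: x_0 = 1446^77 mod 2465 = 1. x_0 = 1, so 1446 is not a witness.
Base 1458: x_0 = 1458^77 mod 2465 = 1288. x_0 is neither 1 nor 2464, so continue squaring. x_1 = 1288^2 mod 2465 = 2464. x_1 ≡ −1, so 1458 is not a witness.
No listed base is a witness for 2465.

none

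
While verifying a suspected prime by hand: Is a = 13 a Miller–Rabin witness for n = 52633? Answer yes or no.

n − 1 = 52632 = 2^3 · 6579, so s = 3 and d = 6579.
x_0 = 13^6579 mod 52633 = 36875.
x_0 is neither 1 nor 52632, so continue squaring.
x_1 = 36875^2 mod 52633 = 44703.
x_2 = 44703^2 mod 52633 = 41098.
Reached i = s−1 = 2 without hitting −1: 13 is a Miller–Rabin witness and 52633 is composite.

yes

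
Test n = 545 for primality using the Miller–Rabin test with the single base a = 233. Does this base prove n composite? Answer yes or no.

n − 1 = 544 = 2^5 · 17, so s = 5 and d = 17.
x_0 = 233^17 mod 545 = 353.
x_0 is neither 1 nor 544, so continue squaring.
x_1 = 353^2 mod 545 = 349.
x_2 = 349^2 mod 545 = 266.
x_3 = 266^2 mod 545 = 451.
x_4 = 451^2 mod 545 = 116.
Reached i = s−1 = 4 without hitting −1: 233 is a Miller–Rabin witness and 545 is composite.

yes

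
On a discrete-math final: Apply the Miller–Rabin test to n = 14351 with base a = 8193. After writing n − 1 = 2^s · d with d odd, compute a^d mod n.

n − 1 = 14350 = 2^1 · 7175, so s = 1 and d = 7175.
8193^7175 mod 14351 = 3488.

3488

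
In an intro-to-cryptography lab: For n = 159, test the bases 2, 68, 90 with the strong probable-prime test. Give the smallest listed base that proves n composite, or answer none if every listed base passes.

n − 1 = 158 = 2^1 · 79, so s = 1 and d = 79.
Base 2: x_0 = 2^79 mod 159 = 104. x_0 ∉ {1, 158} and s = 1, so 2 is a Miller–Rabin witness and 159 is composite.
Base 68: x_0 = 68^79 mod 159 = 68. x_0 ∉ {1, 158} and s = 1, so 68 is a Miller–Rabin witness and 159 is composite.
Base 90: x_0 = 90^79 mod 159 = 90. x_0 ∉ {1, 158} and s = 1, so 90 is a Miller–Rabin witness and 159 is composite.
The smallest witness among the given bases is 2.

2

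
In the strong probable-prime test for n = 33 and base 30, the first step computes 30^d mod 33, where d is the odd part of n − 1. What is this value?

n − 1 = 32 = 2^5 · 1, so s = 5 and d = 1.
30^1 mod 33 = 30.

30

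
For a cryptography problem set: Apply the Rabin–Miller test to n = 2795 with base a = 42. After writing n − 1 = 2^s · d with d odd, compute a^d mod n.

2622

n − 1 = 2794 = 2^1 · 1397, so s = 1 and d = 1397.
Repeated squaring mod 2795: 42^1 ≡ 42, 42^2 ≡ 1764, 42^4 ≡ 861, 42^8 ≡ 646, 42^16 ≡ 861, 42^32 ≡ 646, 42^64 ≡ 861, 42^128 ≡ 646, 42^256 ≡ 861, 42^512 ≡ 646, 42^1024 ≡ 861.
1397 = 1024 + 256 + 64 + 32 + 16 + 4 + 1, so 42^1397 ≡ 861·861·861·646·861·861·42 ≡ 2622 (mod 2795).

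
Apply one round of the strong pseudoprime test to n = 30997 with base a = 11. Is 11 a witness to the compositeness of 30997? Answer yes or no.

yes

n − 1 = 30996 = 2^2 · 7749, so s = 2 and d = 7749.
x_0 = 11^7749 mod 30997 = 16446.
x_0 is neither 1 nor 30996, so continue squaring.
x_1 = 16446^2 mod 30997 = 22091.
Reached i = s−1 = 1 without hitting −1: 11 is a Miller–Rabin witness and 30997 is composite.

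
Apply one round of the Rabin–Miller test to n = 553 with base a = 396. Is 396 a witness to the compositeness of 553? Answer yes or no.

n − 1 = 552 = 2^3 · 69, so s = 3 and d = 69.
x_0 = 396^69 mod 553 = 1.
x_0 = 1, so 396 is not a witness.

no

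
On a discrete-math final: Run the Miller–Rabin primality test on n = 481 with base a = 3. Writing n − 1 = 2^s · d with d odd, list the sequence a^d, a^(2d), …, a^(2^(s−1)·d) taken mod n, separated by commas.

196, 417, 248, 417, 248

n − 1 = 480 = 2^5 · 15, so s = 5 and d = 15.
x_0 = 3^15 mod 481 = 196.
x_1 = 196^2 mod 481 = 417.
x_2 = 417^2 mod 481 = 248.
x_3 = 248^2 mod 481 = 417.
x_4 = 417^2 mod 481 = 248.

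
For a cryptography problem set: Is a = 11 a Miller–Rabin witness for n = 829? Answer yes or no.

no

n − 1 = 828 = 2^2 · 207, so s = 2 and d = 207.
Repeated squaring mod 829: 11^1 ≡ 11, 11^2 ≡ 121, 11^4 ≡ 548, 11^8 ≡ 206, 11^16 ≡ 157, 11^32 ≡ 608, 11^64 ≡ 759, 11^128 ≡ 755.
207 = 128 + 64 + 8 + 4 + 2 + 1, so 11^207 ≡ 755·759·206·548·121·11 ≡ 1 (mod 829).
x_0 = 11^207 mod 829 = 1.
x_0 = 1, so 11 is not a witness.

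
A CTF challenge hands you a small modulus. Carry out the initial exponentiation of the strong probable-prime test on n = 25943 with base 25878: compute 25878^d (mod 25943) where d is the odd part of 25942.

n − 1 = 25942 = 2^1 · 12971, so s = 1 and d = 12971.
Repeated squaring mod 25943: 25878^1 ≡ 25878, 25878^2 ≡ 4225, 25878^4 ≡ 1841, 25878^8 ≡ 16691, 25878^16 ≡ 13547, 25878^32 ≡ 427, 25878^64 ≡ 728, 25878^128 ≡ 11124, 25878^256 ≡ 21209, 25878^512 ≡ 21947, 25878^1024 ≡ 13071, 25878^2048 ≡ 16386, 25878^4096 ≡ 16889, 25878^8192 ≡ 20979.
12971 = 8192 + 4096 + 512 + 128 + 32 + 8 + 2 + 1, so 25878^12971 ≡ 20979·16889·21947·11124·427·16691·4225·25878 ≡ 25942 (mod 25943).

25942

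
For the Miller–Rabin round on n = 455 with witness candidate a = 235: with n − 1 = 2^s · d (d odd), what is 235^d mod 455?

n − 1 = 454 = 2^1 · 227, so s = 1 and d = 227.
235^227 mod 455 = 170.

170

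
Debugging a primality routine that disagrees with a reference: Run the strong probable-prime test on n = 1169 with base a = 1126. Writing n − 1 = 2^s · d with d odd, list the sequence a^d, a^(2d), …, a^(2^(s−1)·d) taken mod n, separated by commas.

251, 1044, 428, 820

n − 1 = 1168 = 2^4 · 73, so s = 4 and d = 73.
x_0 = 1126^73 mod 1169 = 251.
x_1 = 251^2 mod 1169 = 1044.
x_2 = 1044^2 mod 1169 = 428.
x_3 = 428^2 mod 1169 = 820.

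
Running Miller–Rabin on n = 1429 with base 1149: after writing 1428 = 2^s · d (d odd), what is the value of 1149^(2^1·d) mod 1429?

n − 1 = 1428 = 2^2 · 357, so s = 2 and d = 357.
x_0 = 1149^357 mod 1429 = 809.
x_1 = 809^2 mod 1429 = 1428.

1428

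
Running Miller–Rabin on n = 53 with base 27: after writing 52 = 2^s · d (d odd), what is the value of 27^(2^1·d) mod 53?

52

n − 1 = 52 = 2^2 · 13, so s = 2 and d = 13.
Repeated squaring mod 53: 27^1 ≡ 27, 27^2 ≡ 40, 27^4 ≡ 10, 27^8 ≡ 47.
13 = 8 + 4 + 1, so 27^13 ≡ 47·10·27 ≡ 23 (mod 53).
x_0 = 23.
x_1 = 23^2 mod 53 = 52.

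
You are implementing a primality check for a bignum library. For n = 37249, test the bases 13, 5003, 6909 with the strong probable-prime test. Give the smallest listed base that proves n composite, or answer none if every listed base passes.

n − 1 = 37248 = 2^7 · 291, so s = 7 and d = 291.
Base 13: x_0 = 13^291 mod 37249 = 6488. x_0 is neither 1 nor 37248, so continue squaring. x_1 = 6488^2 mod 37249 = 2774. x_2 = 2774^2 mod 37249 = 21782. x_3 = 21782^2 mod 37249 = 15011. x_4 = 15011^2 mod 37249 = 10920. x_5 = 10920^2 mod 37249 = 12351. x_6 = 12351^2 mod 37249 = 12546. Reached i = s−1 = 6 without hitting −1: 13 is a Miller–Rabin witness and 37249 is composite.
Base 5003: x_0 = 5003^291 mod 37249 = 28465. x_0 is neither 1 nor 37248, so continue squaring. x_1 = 28465^2 mod 37249 = 15977. x_2 = 15977^2 mod 37249 = 34381. x_3 = 34381^2 mod 37249 = 30644. x_4 = 30644^2 mod 37249 = 7446. x_5 = 7446^2 mod 37249 = 16404. x_6 = 16404^2 mod 37249 = 4440. Reached i = s−1 = 6 without hitting −1: 5003 is a Miller–Rabin witness and 37249 is composite.
Base 6909: x_0 = 6909^291 mod 37249 = 17824. x_0 is neither 1 nor 37248, so continue squaring. x_1 = 17824^2 mod 37249 = 35504. x_2 = 35504^2 mod 37249 = 27856. x_3 = 27856^2 mod 37249 = 22817. x_4 = 22817^2 mod 37249 = 23465. x_5 = 23465^2 mod 37249 = 28756. x_6 = 28756^2 mod 37249 = 16985. Reached i = s−1 = 6 without hitting −1: 6909 is a Miller–Rabin witness and 37249 is composite.
The smallest witness among the given bases is 13.

13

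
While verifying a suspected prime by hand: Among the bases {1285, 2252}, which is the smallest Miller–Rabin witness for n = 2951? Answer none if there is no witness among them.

n − 1 = 2950 = 2^1 · 1475, so s = 1 and d = 1475.
Base 1285: x_0 = 1285^1475 mod 2951 = 747. x_0 ∉ {1, 2950} and s = 1, so 1285 is a Miller–Rabin witness and 2951 is composite.
Base 2252: x_0 = 2252^1475 mod 2951 = 360. x_0 ∉ {1, 2950} and s = 1, so 2252 is a Miller–Rabin witness and 2951 is composite.
The smallest witness among the given bases is 1285.

1285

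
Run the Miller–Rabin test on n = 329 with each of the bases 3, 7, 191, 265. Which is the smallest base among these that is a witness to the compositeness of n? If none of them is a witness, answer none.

3

n − 1 = 328 = 2^3 · 41, so s = 3 and d = 41.
Base 3: x_0 = 3^41 mod 329 = 194. x_0 is neither 1 nor 328, so continue squaring. x_1 = 194^2 mod 329 = 130. x_2 = 130^2 mod 329 = 121. Reached i = s−1 = 2 without hitting −1: 3 is a Miller–Rabin witness and 329 is composite.
Base 7: x_0 = 7^41 mod 329 = 42. x_0 is neither 1 nor 328, so continue squaring. x_1 = 42^2 mod 329 = 119. x_2 = 119^2 mod 329 = 14. Reached i = s−1 = 2 without hitting −1: 7 is a Miller–Rabin witness and 329 is composite.
Base 191: x_0 = 191^41 mod 329 = 53. x_0 is neither 1 nor 328, so continue squaring. x_1 = 53^2 mod 329 = 177. x_2 = 177^2 mod 329 = 74. Reached i = s−1 = 2 without hitting −1: 191 is a Miller–Rabin witness and 329 is composite.
Base 265: x_0 = 265^41 mod 329 = 76. x_0 is neither 1 nor 328, so continue squaring. x_1 = 76^2 mod 329 = 183. x_2 = 183^2 mod 329 = 260. Reached i = s−1 = 2 without hitting −1: 265 is a Miller–Rabin witness and 329 is composite.
The smallest witness among the given bases is 3.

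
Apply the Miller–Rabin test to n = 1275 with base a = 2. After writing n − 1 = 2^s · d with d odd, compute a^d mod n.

n − 1 = 1274 = 2^1 · 637, so s = 1 and d = 637.
2^637 mod 1275 = 797.

797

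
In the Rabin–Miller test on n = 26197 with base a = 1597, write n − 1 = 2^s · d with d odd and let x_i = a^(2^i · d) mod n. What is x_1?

8926

n − 1 = 26196 = 2^2 · 6549, so s = 2 and d = 6549.
x_0 = 1597^6549 mod 26197 = 15231.
x_1 = 15231^2 mod 26197 = 8926.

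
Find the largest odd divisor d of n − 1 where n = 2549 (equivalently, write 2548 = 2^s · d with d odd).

Halving: 2548 → 1274 → 637; 637 is odd.
So 2548 = 2^2 · 637.

637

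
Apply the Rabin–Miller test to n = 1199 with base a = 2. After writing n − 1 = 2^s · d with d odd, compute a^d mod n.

n − 1 = 1198 = 2^1 · 599, so s = 1 and d = 599.
2^599 mod 1199 = 622.

622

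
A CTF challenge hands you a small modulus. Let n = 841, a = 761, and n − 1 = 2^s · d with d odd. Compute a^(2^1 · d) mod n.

117

n − 1 = 840 = 2^3 · 105, so s = 3 and d = 105.
x_0 = 761^105 mod 841 = 59.
x_1 = 59^2 mod 841 = 117.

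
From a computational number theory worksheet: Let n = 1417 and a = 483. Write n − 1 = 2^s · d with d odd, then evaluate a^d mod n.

n − 1 = 1416 = 2^3 · 177, so s = 3 and d = 177.
By repeated squaring, 483^177 ≡ 889 (mod 1417).

889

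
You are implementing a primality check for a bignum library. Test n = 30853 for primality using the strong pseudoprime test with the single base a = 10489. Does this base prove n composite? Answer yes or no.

n − 1 = 30852 = 2^2 · 7713, so s = 2 and d = 7713.
x_0 = 10489^7713 mod 30853 = 1511.
x_0 is neither 1 nor 30852, so continue squaring.
x_1 = 1511^2 mod 30853 = 30852.
x_1 ≡ −1, so 10489 is not a witness.

no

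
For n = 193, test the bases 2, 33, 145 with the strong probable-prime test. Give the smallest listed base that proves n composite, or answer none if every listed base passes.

n − 1 = 192 = 2^6 · 3, so s = 6 and d = 3.
Base 2: x_0 = 2^3 mod 193 = 8. x_0 is neither 1 nor 192, so continue squaring. x_1 = 8^2 mod 193 = 64. x_2 = 64^2 mod 193 = 43. x_3 = 43^2 mod 193 = 112. x_4 = 112^2 mod 193 = 192. x_4 ≡ −1, so 2 is not a witness.
Base 33: x_0 = 33^3 mod 193 = 39. x_0 is neither 1 nor 192, so continue squaring. x_1 = 39^2 mod 193 = 170. x_2 = 170^2 mod 193 = 143. x_3 = 143^2 mod 193 = 184. x_4 = 184^2 mod 193 = 81. x_5 = 81^2 mod 193 = 192. x_5 ≡ −1, so 33 is not a witness.
Base 145: x_0 = 145^3 mod 193 = 190. x_0 is neither 1 nor 192, so continue squaring. x_1 = 190^2 mod 193 = 9. x_2 = 9^2 mod 193 = 81. x_3 = 81^2 mod 193 = 192. x_3 ≡ −1, so 145 is not a witness.
No listed base is a witness for 193.

none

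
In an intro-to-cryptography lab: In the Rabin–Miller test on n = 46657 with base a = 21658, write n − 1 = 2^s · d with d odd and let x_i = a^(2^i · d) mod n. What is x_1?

n − 1 = 46656 = 2^6 · 729, so s = 6 and d = 729.
x_0 = 21658^729 mod 46657 = 17433.
x_1 = 17433^2 mod 46657 = 32448.

32448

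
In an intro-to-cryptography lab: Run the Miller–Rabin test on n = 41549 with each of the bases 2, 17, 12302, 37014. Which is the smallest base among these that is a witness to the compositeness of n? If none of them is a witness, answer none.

none

n − 1 = 41548 = 2^2 · 10387, so s = 2 and d = 10387.
Base 2: x_0 = 2^10387 mod 41549 = 16938. x_0 is neither 1 nor 41548, so continue squaring. x_1 = 16938^2 mod 41549 = 41548. x_1 ≡ −1, so 2 is not a witness.
Base 17: x_0 = 17^10387 mod 41549 = 41548. x_0 = 41548 ≡ −1, so 17 is not a witness.
Base 12302: x_0 = 12302^10387 mod 41549 = 41548. x_0 = 41548 ≡ −1, so 12302 is not a witness.
Base 37014: x_0 = 37014^10387 mod 41549 = 41548. x_0 = 41548 ≡ −1, so 37014 is not a witness.
No listed base is a witness for 41549.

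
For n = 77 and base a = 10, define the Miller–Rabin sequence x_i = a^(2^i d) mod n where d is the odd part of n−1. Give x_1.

n − 1 = 76 = 2^2 · 19, so s = 2 and d = 19.
x_0 = 10^19 mod 77 = 10.
x_1 = 10^2 mod 77 = 23.

23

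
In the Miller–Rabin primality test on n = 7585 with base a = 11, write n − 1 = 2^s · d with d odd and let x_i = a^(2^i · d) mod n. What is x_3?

n − 1 = 7584 = 2^5 · 237, so s = 5 and d = 237.
x_0 = 11^237 mod 7585 = 6696.
x_1 = 6696^2 mod 7585 = 1481.
x_2 = 1481^2 mod 7585 = 1296.
x_3 = 1296^2 mod 7585 = 3331.

3331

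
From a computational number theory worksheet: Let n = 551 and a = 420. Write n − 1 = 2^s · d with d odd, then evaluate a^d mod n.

374

n − 1 = 550 = 2^1 · 275, so s = 1 and d = 275.
Repeated squaring mod 551: 420^1 ≡ 420, 420^2 ≡ 80, 420^4 ≡ 339, 420^8 ≡ 313, 420^16 ≡ 442, 420^32 ≡ 310, 420^64 ≡ 226, 420^128 ≡ 384, 420^256 ≡ 339.
275 = 256 + 16 + 2 + 1, so 420^275 ≡ 339·442·80·420 ≡ 374 (mod 551).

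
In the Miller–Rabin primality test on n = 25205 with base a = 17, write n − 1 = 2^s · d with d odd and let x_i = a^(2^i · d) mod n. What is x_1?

21234

n − 1 = 25204 = 2^2 · 6301, so s = 2 and d = 6301.
Repeated squaring mod 25205: 17^1 ≡ 17, 17^2 ≡ 289, 17^4 ≡ 7906, 17^8 ≡ 21641, 17^16 ≡ 23981, 17^32 ≡ 11081, 17^64 ≡ 15006, 17^128 ≡ 23771, 17^256 ≡ 14751, 17^512 ≡ 22441, 17^1024 ≡ 2581, 17^2048 ≡ 7441, 17^4096 ≡ 18301.
6301 = 4096 + 2048 + 128 + 16 + 8 + 4 + 1, so 17^6301 ≡ 18301·7441·23771·23981·21641·7906·17 ≡ 2857 (mod 25205).
x_0 = 2857.
x_1 = 2857^2 mod 25205 = 21234.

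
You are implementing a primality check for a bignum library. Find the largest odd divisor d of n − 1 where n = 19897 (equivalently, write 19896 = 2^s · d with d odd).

Halving: 19896 → 9948 → 4974 → 2487; 2487 is odd.
So 19896 = 2^3 · 2487.

2487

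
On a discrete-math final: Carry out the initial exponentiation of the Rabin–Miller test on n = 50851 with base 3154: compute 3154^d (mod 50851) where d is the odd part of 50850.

n − 1 = 50850 = 2^1 · 25425, so s = 1 and d = 25425.
By repeated squaring, 3154^25425 ≡ 11457 (mod 50851).

11457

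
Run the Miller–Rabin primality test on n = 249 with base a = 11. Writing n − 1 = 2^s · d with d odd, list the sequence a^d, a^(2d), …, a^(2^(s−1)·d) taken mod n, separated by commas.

n − 1 = 248 = 2^3 · 31, so s = 3 and d = 31.
x_0 = 11^31 mod 249 = 230.
x_1 = 230^2 mod 249 = 112.
x_2 = 112^2 mod 249 = 94.

230, 112, 94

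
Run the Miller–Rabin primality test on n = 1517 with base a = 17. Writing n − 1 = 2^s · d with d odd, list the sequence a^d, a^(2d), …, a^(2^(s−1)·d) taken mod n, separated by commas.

n − 1 = 1516 = 2^2 · 379, so s = 2 and d = 379.
x_0 = 17^379 mod 1517 = 94.
x_1 = 94^2 mod 1517 = 1251.

94, 1251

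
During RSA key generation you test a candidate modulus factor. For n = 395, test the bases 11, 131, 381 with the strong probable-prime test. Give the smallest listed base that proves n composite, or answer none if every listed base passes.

11

n − 1 = 394 = 2^1 · 197, so s = 1 and d = 197.
Base 11: x_0 = 11^197 mod 395 = 121. x_0 ∉ {1, 394} and s = 1, so 11 is a Miller–Rabin witness and 395 is composite.
Base 131: x_0 = 131^197 mod 395 = 176. x_0 ∉ {1, 394} and s = 1, so 131 is a Miller–Rabin witness and 395 is composite.
Base 381: x_0 = 381^197 mod 395 = 196. x_0 ∉ {1, 394} and s = 1, so 381 is a Miller–Rabin witness and 395 is composite.
The smallest witness among the given bases is 11.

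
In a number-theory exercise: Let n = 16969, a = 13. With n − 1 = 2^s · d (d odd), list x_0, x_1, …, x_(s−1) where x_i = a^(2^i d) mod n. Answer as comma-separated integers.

n − 1 = 16968 = 2^3 · 2121, so s = 3 and d = 2121.
x_0 = 13^2121 mod 16969 = 15850.
x_1 = 15850^2 mod 16969 = 13424.
x_2 = 13424^2 mod 16969 = 9965.

15850, 13424, 9965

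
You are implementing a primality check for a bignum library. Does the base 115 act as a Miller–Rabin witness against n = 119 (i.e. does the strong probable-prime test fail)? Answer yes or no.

n − 1 = 118 = 2^1 · 59, so s = 1 and d = 59.
x_0 = 115^59 mod 119 = 89.
x_0 ∉ {1, 118} and s = 1, so 115 is a Miller–Rabin witness and 119 is composite.

yes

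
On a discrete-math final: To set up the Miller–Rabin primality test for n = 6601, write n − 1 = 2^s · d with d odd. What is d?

825

Halving: 6600 → 3300 → 1650 → 825; 825 is odd.
So 6600 = 2^3 · 825.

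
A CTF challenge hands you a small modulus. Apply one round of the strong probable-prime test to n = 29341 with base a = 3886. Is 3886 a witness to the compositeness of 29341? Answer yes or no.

n − 1 = 29340 = 2^2 · 7335, so s = 2 and d = 7335.
By repeated squaring, 3886^7335 ≡ 3405 (mod 29341).
x_0 = 3886^7335 mod 29341 = 3405.
x_0 is neither 1 nor 29340, so continue squaring.
x_1 = 3405^2 mod 29341 = 4330.
Reached i = s−1 = 1 without hitting −1: 3886 is a Miller–Rabin witness and 29341 is composite.

yes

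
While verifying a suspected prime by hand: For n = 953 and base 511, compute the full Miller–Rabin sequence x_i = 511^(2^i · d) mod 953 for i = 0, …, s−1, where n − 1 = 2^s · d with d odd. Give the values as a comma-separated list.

n − 1 = 952 = 2^3 · 119, so s = 3 and d = 119.
x_0 = 511^119 mod 953 = 442.
x_1 = 442^2 mod 953 = 952.
x_2 = 952^2 mod 953 = 1.

442, 952, 1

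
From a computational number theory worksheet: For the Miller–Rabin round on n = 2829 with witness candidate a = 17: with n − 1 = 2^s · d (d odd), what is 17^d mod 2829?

1463

n − 1 = 2828 = 2^2 · 707, so s = 2 and d = 707.
Repeated squaring mod 2829: 17^1 ≡ 17, 17^2 ≡ 289, 17^4 ≡ 1480, 17^8 ≡ 754, 17^16 ≡ 2716, 17^32 ≡ 1453, 17^64 ≡ 775, 17^128 ≡ 877, 17^256 ≡ 2470, 17^512 ≡ 1576.
707 = 512 + 128 + 64 + 2 + 1, so 17^707 ≡ 1576·877·775·289·17 ≡ 1463 (mod 2829).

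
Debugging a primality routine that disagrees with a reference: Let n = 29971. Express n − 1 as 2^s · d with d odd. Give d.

14985

Halving: 29970 → 14985; 14985 is odd.
So 29970 = 2^1 · 14985.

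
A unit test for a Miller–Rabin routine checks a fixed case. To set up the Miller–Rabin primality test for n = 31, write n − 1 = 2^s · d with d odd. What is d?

15

Halving: 30 → 15; 15 is odd.
So 30 = 2^1 · 15.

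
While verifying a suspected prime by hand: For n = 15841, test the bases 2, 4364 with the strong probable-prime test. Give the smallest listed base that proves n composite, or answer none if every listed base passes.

n − 1 = 15840 = 2^5 · 495, so s = 5 and d = 495.
Base 2: x_0 = 2^495 mod 15841 = 1. x_0 = 1, so 2 is not a witness.
Base 4364: x_0 = 4364^495 mod 15841 = 15840. x_0 = 15840 ≡ −1, so 4364 is not a witness.
No listed base is a witness for 15841.

none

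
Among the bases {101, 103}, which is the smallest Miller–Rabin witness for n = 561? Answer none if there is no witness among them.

none

n − 1 = 560 = 2^4 · 35, so s = 4 and d = 35.
Base 101: x_0 = 101^35 mod 561 = 560. x_0 = 560 ≡ −1, so 101 is not a witness.
Base 103: x_0 = 103^35 mod 561 = 1. x_0 = 1, so 103 is not a witness.
No listed base is a witness for 561.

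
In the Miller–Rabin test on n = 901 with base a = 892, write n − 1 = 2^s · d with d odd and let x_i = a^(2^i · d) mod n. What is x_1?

863

n − 1 = 900 = 2^2 · 225, so s = 2 and d = 225.
x_0 = 892^225 mod 901 = 42.
x_1 = 42^2 mod 901 = 863.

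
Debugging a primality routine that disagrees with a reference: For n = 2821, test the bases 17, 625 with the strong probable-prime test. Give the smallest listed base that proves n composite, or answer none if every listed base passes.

n − 1 = 2820 = 2^2 · 705, so s = 2 and d = 705.
Base 17: x_0 = 17^705 mod 2821 = 2820. x_0 = 2820 ≡ −1, so 17 is not a witness.
Base 625: x_0 = 625^705 mod 2821 = 1. x_0 = 1, so 625 is not a witness.
No listed base is a witness for 2821.

none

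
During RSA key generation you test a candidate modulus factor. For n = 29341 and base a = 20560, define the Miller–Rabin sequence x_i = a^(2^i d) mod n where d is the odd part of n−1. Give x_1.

n − 1 = 29340 = 2^2 · 7335, so s = 2 and d = 7335.
x_0 = 20560^7335 mod 29341 = 9027.
x_1 = 9027^2 mod 29341 = 6772.

6772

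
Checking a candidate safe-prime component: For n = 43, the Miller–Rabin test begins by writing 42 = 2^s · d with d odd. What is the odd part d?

21

Halving: 42 → 21; 21 is odd.
So 42 = 2^1 · 21.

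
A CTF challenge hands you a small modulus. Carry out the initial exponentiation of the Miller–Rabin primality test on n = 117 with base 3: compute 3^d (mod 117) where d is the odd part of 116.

n − 1 = 116 = 2^2 · 29, so s = 2 and d = 29.
Repeated squaring mod 117: 3^1 ≡ 3, 3^2 ≡ 9, 3^4 ≡ 81, 3^8 ≡ 9, 3^16 ≡ 81.
29 = 16 + 8 + 4 + 1, so 3^29 ≡ 81·9·81·3 ≡ 9 (mod 117).

9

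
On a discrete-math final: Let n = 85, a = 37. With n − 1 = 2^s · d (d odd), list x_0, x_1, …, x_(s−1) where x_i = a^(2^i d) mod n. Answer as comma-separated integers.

22, 59

n − 1 = 84 = 2^2 · 21, so s = 2 and d = 21.
x_0 = 37^21 mod 85 = 22.
x_1 = 22^2 mod 85 = 59.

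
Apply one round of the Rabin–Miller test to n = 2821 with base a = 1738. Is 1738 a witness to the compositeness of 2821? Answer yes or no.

no

n − 1 = 2820 = 2^2 · 705, so s = 2 and d = 705.
x_0 = 1738^705 mod 2821 = 1.
x_0 = 1, so 1738 is not a witness.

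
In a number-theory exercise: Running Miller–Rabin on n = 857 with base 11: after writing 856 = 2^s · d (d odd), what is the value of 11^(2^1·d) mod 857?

n − 1 = 856 = 2^3 · 107, so s = 3 and d = 107.
By repeated squaring, 11^107 ≡ 351 (mod 857).
x_0 = 351.
x_1 = 351^2 mod 857 = 650.

650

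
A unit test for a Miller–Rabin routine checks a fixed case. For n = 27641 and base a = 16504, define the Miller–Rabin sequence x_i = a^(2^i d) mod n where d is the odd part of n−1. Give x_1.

20357

n − 1 = 27640 = 2^3 · 3455, so s = 3 and d = 3455.
x_0 = 16504^3455 mod 27641 = 26831.
x_1 = 26831^2 mod 27641 = 20357.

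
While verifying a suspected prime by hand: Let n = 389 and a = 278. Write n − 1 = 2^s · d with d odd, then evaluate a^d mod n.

1

n − 1 = 388 = 2^2 · 97, so s = 2 and d = 97.
Repeated squaring mod 389: 278^1 ≡ 278, 278^2 ≡ 262, 278^4 ≡ 180, 278^8 ≡ 113, 278^16 ≡ 321, 278^32 ≡ 345, 278^64 ≡ 380.
97 = 64 + 32 + 1, so 278^97 ≡ 380·345·278 ≡ 1 (mod 389).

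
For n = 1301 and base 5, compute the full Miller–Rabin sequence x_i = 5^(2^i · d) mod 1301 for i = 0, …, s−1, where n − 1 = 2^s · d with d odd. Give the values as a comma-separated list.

n − 1 = 1300 = 2^2 · 325, so s = 2 and d = 325.
x_0 = 5^325 mod 1301 = 1300.
x_1 = 1300^2 mod 1301 = 1.

1300, 1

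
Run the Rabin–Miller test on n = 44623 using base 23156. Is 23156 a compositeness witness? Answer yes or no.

n − 1 = 44622 = 2^1 · 22311, so s = 1 and d = 22311.
x_0 = 23156^22311 mod 44623 = 1.
x_0 = 1, so 23156 is not a witness.

no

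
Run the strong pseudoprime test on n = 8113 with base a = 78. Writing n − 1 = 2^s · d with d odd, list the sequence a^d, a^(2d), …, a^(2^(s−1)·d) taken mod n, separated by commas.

n − 1 = 8112 = 2^4 · 507, so s = 4 and d = 507.
x_0 = 78^507 mod 8113 = 939.
x_1 = 939^2 mod 8113 = 5517.
x_2 = 5517^2 mod 8113 = 5426.
x_3 = 5426^2 mod 8113 = 7512.

939, 5517, 5426, 7512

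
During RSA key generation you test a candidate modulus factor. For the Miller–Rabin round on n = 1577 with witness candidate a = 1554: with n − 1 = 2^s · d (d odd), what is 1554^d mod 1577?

n − 1 = 1576 = 2^3 · 197, so s = 3 and d = 197.
1554^197 mod 1577 = 1382.

1382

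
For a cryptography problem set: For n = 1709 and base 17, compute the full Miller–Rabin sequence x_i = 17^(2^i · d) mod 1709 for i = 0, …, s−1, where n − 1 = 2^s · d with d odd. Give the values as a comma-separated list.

1708, 1

n − 1 = 1708 = 2^2 · 427, so s = 2 and d = 427.
x_0 = 17^427 mod 1709 = 1708.
x_1 = 1708^2 mod 1709 = 1.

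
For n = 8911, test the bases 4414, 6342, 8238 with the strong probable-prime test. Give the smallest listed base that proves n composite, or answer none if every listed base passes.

6342

n − 1 = 8910 = 2^1 · 4455, so s = 1 and d = 4455.
Base 4414: x_0 = 4414^4455 mod 8911 = 1. x_0 = 1, so 4414 is not a witness.
Base 6342: x_0 = 6342^4455 mod 8911 = 7637. x_0 ∉ {1, 8910} and s = 1, so 6342 is a Miller–Rabin witness and 8911 is composite.
Base 8238: x_0 = 8238^4455 mod 8911 = 2547. x_0 ∉ {1, 8910} and s = 1, so 8238 is a Miller–Rabin witness and 8911 is composite.
The smallest witness among the given bases is 6342.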